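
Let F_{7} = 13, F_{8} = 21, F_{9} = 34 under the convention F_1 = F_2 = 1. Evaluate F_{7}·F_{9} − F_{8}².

13·34 − 21² = 442 − 441 = 1. (Cassini's identity: F_{k−1}F_{k+1} − F_k² = (−1)^k.)

1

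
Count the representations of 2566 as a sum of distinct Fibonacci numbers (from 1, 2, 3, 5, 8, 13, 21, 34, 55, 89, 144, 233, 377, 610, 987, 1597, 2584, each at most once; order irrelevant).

22

2566 = 1597+610+233+89+34+3 = 1597+610+233+89+34+2+1 = 1597+610+233+89+21+13+3 = 1597+610+233+89+21+13+2+1 = 1597+610+233+89+21+8+5+3 = … (17 more), for 22 in all.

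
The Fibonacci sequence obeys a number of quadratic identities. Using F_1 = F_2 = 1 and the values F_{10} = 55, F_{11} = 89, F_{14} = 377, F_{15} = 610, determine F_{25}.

75025

By the addition formula F_{m+n} = F_m F_{n+1} + F_{m−1} F_n with m=15, n=10: F_{25} = 610·89 + 377·55 = 54290 + 20735 = 75025.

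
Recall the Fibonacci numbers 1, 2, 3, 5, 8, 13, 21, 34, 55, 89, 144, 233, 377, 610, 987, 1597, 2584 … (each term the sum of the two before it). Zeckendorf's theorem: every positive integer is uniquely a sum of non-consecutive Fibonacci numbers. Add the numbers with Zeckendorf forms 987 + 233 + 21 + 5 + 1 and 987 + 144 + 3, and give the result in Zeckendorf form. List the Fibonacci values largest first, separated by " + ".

The two numbers are 1247 and 1134, so their sum is 2381.
1597 ≤ 2381 < 2584, so take 1597; remainder 784
610 ≤ 784 < 987, so take 610; remainder 174
144 ≤ 174 < 233, so take 144; remainder 30
21 ≤ 30 < 34, so take 21; remainder 9
8 ≤ 9 < 13, so take 8; remainder 1
1 ≤ 1 < 2, so take 1; remainder 0

1597 + 610 + 144 + 21 + 8 + 1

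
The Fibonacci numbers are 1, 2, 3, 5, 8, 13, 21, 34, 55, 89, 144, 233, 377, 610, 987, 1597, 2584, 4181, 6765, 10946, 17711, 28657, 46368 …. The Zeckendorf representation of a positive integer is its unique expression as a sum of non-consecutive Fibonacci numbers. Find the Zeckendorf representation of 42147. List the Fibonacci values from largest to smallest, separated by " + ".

subtract 28657 from 42147: 13490 remains
subtract 10946 from 13490: 2544 remains
subtract 1597 from 2544: 947 remains
subtract 610 from 947: 337 remains
subtract 233 from 337: 104 remains
subtract 89 from 104: 15 remains
subtract 13 from 15: 2 remains
subtract 2 from 2: 0 remains
So 42147 = 28657 + 10946 + 1597 + 610 + 233 + 89 + 13 + 2, with no two terms consecutive in the sequence.

28657 + 10946 + 1597 + 610 + 233 + 89 + 13 + 2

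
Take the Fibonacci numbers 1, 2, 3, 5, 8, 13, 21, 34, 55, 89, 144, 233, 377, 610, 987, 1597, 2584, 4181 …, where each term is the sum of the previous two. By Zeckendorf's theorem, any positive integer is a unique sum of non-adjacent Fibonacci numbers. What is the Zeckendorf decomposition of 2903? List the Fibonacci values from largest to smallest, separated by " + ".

2584 + 233 + 55 + 21 + 8 + 2

largest Fibonacci ≤ 2903 is 2584; 2903 − 2584 = 319
largest Fibonacci ≤ 319 is 233; 319 − 233 = 86
largest Fibonacci ≤ 86 is 55; 86 − 55 = 31
largest Fibonacci ≤ 31 is 21; 31 − 21 = 10
largest Fibonacci ≤ 10 is 8; 10 − 8 = 2
largest Fibonacci ≤ 2 is 2; 2 − 2 = 0
So 2903 = 2584 + 233 + 55 + 21 + 8 + 2, with no two terms consecutive in the sequence.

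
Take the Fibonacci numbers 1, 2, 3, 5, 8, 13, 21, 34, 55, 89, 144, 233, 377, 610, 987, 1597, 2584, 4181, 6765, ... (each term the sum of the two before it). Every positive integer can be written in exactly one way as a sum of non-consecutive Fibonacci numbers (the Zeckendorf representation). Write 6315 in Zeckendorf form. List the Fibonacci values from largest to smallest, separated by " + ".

take 4181 (≤ 6315); 6315 − 4181 = 2134
take 1597 (≤ 2134); 2134 − 1597 = 537
take 377 (≤ 537); 537 − 377 = 160
take 144 (≤ 160); 160 − 144 = 16
take 13 (≤ 16); 16 − 13 = 3
take 3 (≤ 3); 3 − 3 = 0
So 6315 = 4181 + 1597 + 377 + 144 + 13 + 3, with no two terms consecutive in the sequence.

4181 + 1597 + 377 + 144 + 13 + 3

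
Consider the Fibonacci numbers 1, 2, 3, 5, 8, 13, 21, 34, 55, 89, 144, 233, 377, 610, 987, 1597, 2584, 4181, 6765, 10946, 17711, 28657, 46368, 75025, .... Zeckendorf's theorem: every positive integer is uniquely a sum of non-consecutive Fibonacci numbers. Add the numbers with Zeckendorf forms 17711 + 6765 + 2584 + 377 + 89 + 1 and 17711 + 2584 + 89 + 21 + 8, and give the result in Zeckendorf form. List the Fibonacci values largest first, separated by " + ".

The two numbers are 27527 and 20413, so their sum is 47940.
Greedy algorithm:
largest Fibonacci ≤ 47940 is 46368; 47940 − 46368 = 1572
largest Fibonacci ≤ 1572 is 987; 1572 − 987 = 585
largest Fibonacci ≤ 585 is 377; 585 − 377 = 208
largest Fibonacci ≤ 208 is 144; 208 − 144 = 64
largest Fibonacci ≤ 64 is 55; 64 − 55 = 9
largest Fibonacci ≤ 9 is 8; 9 − 8 = 1
largest Fibonacci ≤ 1 is 1; 1 − 1 = 0

46368 + 987 + 377 + 144 + 55 + 8 + 1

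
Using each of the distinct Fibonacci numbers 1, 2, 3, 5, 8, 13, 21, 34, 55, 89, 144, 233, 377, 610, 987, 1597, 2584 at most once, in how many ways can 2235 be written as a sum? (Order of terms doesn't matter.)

Starting from the Zeckendorf form and repeatedly splitting a term F_k into F_{k−1} + F_{k−2} (when neither is already used) reaches every representation.
2235 = 1597+610+21+5+2 = 1597+610+13+8+5+2 = 1597+377+233+21+5+2 = … (11 more), for 14 in all.

14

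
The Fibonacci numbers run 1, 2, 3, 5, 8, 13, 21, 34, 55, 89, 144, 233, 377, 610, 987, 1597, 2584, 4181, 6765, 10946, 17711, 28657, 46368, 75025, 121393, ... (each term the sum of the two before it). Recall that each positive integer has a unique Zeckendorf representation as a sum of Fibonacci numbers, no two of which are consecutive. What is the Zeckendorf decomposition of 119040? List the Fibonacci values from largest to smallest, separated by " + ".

75025 + 28657 + 10946 + 4181 + 144 + 55 + 21 + 8 + 3

119040: greatest Fibonacci not exceeding it is 75025, leaving 44015
44015: greatest Fibonacci not exceeding it is 28657, leaving 15358
15358: greatest Fibonacci not exceeding it is 10946, leaving 4412
4412: greatest Fibonacci not exceeding it is 4181, leaving 231
231: greatest Fibonacci not exceeding it is 144, leaving 87
87: greatest Fibonacci not exceeding it is 55, leaving 32
32: greatest Fibonacci not exceeding it is 21, leaving 11
11: greatest Fibonacci not exceeding it is 8, leaving 3
3: greatest Fibonacci not exceeding it is 3, leaving 0
So 119040 = 75025 + 28657 + 10946 + 4181 + 144 + 55 + 21 + 8 + 3, with no two terms consecutive in the sequence.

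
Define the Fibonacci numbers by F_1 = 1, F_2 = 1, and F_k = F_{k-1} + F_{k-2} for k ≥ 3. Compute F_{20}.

6765

Iterating the recurrence up to F_{14} = 377 and F_{13} = 233:
F_{15} = F_{14} + F_{13} = 377 + 233 = 610
F_{16} = F_{15} + F_{14} = 610 + 377 = 987
F_{17} = F_{16} + F_{15} = 987 + 610 = 1597
F_{18} = F_{17} + F_{16} = 1597 + 987 = 2584
F_{19} = F_{18} + F_{17} = 2584 + 1597 = 4181
F_{20} = F_{19} + F_{18} = 4181 + 2584 = 6765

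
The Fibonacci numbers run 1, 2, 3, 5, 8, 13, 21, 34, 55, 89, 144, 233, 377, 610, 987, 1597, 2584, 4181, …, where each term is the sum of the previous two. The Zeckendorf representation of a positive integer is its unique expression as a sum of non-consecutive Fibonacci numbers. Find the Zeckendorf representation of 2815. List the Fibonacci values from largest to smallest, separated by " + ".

Greedily peel off the largest Fibonacci term at each step:
take 2584 (≤ 2815); 2815 − 2584 = 231
take 144 (≤ 231); 231 − 144 = 87
take 55 (≤ 87); 87 − 55 = 32
take 21 (≤ 32); 32 − 21 = 11
take 8 (≤ 11); 11 − 8 = 3
take 3 (≤ 3); 3 − 3 = 0
So 2815 = 2584 + 144 + 55 + 21 + 8 + 3, with no two terms consecutive in the sequence.

2584 + 144 + 55 + 21 + 8 + 3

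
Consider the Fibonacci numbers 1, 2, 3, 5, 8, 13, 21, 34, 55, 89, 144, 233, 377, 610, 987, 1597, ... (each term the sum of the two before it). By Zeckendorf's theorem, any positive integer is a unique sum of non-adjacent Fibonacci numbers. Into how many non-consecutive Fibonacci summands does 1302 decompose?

6

1302: greatest Fibonacci not exceeding it is 987, leaving 315
315: greatest Fibonacci not exceeding it is 233, leaving 82
82: greatest Fibonacci not exceeding it is 55, leaving 27
27: greatest Fibonacci not exceeding it is 21, leaving 6
6: greatest Fibonacci not exceeding it is 5, leaving 1
1: greatest Fibonacci not exceeding it is 1, leaving 0
1302 = 987 + 233 + 55 + 21 + 5 + 1, which has 6 terms.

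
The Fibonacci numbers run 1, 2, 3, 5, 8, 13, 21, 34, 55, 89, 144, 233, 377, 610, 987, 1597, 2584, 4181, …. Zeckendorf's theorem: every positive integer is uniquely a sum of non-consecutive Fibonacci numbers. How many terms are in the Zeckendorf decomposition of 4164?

4164 − 2584 = 1580
1580 − 987 = 593
593 − 377 = 216
216 − 144 = 72
72 − 55 = 17
17 − 13 = 4
4 − 3 = 1
1 − 1 = 0
4164 = 2584 + 987 + 377 + 144 + 55 + 13 + 3 + 1, which has 8 terms.

8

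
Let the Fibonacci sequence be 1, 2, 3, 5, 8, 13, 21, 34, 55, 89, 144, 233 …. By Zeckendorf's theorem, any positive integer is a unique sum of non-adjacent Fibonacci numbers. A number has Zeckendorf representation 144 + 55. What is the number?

199

144 + 55 = 199.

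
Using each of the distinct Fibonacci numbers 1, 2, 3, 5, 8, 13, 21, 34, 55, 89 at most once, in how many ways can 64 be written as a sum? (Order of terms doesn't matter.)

5

Starting from the Zeckendorf form and repeatedly splitting a term F_k into F_{k−1} + F_{k−2} (when neither is already used) reaches every representation.
64 = 55+8+1 = 55+5+3+1 = 34+21+8+1 = 34+21+5+3+1 = 34+13+8+5+3+1 — 5 representations.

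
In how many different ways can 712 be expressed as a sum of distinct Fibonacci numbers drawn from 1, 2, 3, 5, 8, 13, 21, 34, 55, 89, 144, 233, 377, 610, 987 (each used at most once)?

Starting from the Zeckendorf form and repeatedly splitting a term F_k into F_{k−1} + F_{k−2} (when neither is already used) reaches every representation.
712 = 610+89+13 = 610+89+8+5 = 610+55+34+13 = … (18 more), for 21 in all.

21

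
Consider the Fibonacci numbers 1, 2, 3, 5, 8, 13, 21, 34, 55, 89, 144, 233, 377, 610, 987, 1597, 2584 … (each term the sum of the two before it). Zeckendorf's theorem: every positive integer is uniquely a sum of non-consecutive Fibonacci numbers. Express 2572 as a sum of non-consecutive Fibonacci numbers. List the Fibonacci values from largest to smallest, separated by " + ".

1597 + 610 + 233 + 89 + 34 + 8 + 1

Greedily peel off the largest Fibonacci term at each step:
take 1597 (≤ 2572); 2572 − 1597 = 975
take 610 (≤ 975); 975 − 610 = 365
take 233 (≤ 365); 365 − 233 = 132
take 89 (≤ 132); 132 − 89 = 43
take 34 (≤ 43); 43 − 34 = 9
take 8 (≤ 9); 9 − 8 = 1
take 1 (≤ 1); 1 − 1 = 0
So 2572 = 1597 + 610 + 233 + 89 + 34 + 8 + 1, with no two terms consecutive in the sequence.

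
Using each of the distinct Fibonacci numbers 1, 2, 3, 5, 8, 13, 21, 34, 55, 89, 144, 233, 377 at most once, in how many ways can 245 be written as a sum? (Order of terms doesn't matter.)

245 = 233+8+3+1 = 144+89+8+3+1 = 144+55+34+8+3+1 = … (1 more), for 4 in all.

4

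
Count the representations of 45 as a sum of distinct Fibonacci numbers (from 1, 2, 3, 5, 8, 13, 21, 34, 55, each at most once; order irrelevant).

Starting from the Zeckendorf form and repeatedly splitting a term F_k into F_{k−1} + F_{k−2} (when neither is already used) reaches every representation.
45 = 34+8+3 = 34+8+2+1 = 21+13+8+3 = … (3 more), for 6 in all.

6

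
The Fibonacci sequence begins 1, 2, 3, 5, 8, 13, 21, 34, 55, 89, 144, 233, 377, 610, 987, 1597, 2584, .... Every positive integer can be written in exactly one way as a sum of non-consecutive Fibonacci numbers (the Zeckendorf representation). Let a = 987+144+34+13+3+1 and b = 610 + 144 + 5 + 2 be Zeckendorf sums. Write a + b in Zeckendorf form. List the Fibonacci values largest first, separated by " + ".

The two numbers are 1182 and 761, so their sum is 1943.
take 1597 (≤ 1943); 1943 − 1597 = 346
take 233 (≤ 346); 346 − 233 = 113
take 89 (≤ 113); 113 − 89 = 24
take 21 (≤ 24); 24 − 21 = 3
take 3 (≤ 3); 3 − 3 = 0

1597 + 233 + 89 + 21 + 3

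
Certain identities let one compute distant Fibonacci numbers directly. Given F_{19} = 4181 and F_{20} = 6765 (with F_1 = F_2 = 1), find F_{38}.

39088169

By the doubling identity F_{2k} = F_k(2F_{k+1} − F_k): F_{38} = 4181·(2·6765 − 4181) = 4181·9349 = 39088169.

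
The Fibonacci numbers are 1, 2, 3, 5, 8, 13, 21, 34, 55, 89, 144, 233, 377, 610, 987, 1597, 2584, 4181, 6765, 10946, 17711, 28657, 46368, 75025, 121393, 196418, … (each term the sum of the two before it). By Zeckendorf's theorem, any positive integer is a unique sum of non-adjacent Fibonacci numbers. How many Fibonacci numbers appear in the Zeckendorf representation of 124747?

Greedy algorithm:
124747: greatest Fibonacci not exceeding it is 121393, leaving 3354
3354: greatest Fibonacci not exceeding it is 2584, leaving 770
770: greatest Fibonacci not exceeding it is 610, leaving 160
160: greatest Fibonacci not exceeding it is 144, leaving 16
16: greatest Fibonacci not exceeding it is 13, leaving 3
3: greatest Fibonacci not exceeding it is 3, leaving 0
124747 = 121393 + 2584 + 610 + 144 + 13 + 3, which has 6 terms.

6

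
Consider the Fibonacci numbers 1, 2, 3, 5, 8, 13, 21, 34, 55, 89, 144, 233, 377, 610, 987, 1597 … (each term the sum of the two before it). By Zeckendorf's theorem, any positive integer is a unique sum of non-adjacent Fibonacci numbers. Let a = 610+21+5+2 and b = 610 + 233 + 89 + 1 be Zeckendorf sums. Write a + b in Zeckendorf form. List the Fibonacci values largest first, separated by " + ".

987 + 377 + 144 + 55 + 8

The two numbers are 638 and 933, so their sum is 1571.
largest Fibonacci ≤ 1571 is 987; 1571 − 987 = 584
largest Fibonacci ≤ 584 is 377; 584 − 377 = 207
largest Fibonacci ≤ 207 is 144; 207 − 144 = 63
largest Fibonacci ≤ 63 is 55; 63 − 55 = 8
largest Fibonacci ≤ 8 is 8; 8 − 8 = 0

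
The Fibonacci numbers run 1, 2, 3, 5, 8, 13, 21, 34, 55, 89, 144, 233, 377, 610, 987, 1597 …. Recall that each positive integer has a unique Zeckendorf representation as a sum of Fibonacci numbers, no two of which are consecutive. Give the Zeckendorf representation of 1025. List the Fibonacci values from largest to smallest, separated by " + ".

Greedy algorithm:
987 ≤ 1025 < 1597, so take 987; remainder 38
34 ≤ 38 < 55, so take 34; remainder 4
3 ≤ 4 < 5, so take 3; remainder 1
1 ≤ 1 < 2, so take 1; remainder 0
So 1025 = 987 + 34 + 3 + 1, with no two terms consecutive in the sequence.

987 + 34 + 3 + 1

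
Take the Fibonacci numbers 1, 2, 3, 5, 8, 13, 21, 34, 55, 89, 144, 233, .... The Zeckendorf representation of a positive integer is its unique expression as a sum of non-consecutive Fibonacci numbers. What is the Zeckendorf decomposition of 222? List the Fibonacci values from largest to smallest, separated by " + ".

144 + 55 + 21 + 2

144 ≤ 222 < 233, so take 144; remainder 78
55 ≤ 78 < 89, so take 55; remainder 23
21 ≤ 23 < 34, so take 21; remainder 2
2 ≤ 2 < 3, so take 2; remainder 0
So 222 = 144 + 55 + 21 + 2, with no two terms consecutive in the sequence.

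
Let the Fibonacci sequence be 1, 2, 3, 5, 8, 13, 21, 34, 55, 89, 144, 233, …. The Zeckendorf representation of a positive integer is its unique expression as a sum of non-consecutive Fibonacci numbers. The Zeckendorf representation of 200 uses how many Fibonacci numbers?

3

Greedy algorithm:
take 144 (≤ 200); 200 − 144 = 56
take 55 (≤ 56); 56 − 55 = 1
take 1 (≤ 1); 1 − 1 = 0
200 = 144 + 55 + 1, which has 3 terms.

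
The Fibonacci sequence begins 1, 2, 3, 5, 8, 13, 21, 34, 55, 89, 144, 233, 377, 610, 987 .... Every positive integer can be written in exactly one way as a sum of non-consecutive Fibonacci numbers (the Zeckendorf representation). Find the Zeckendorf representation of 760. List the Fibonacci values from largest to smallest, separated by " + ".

Repeatedly subtract the largest Fibonacci number that fits:
610 ≤ 760 < 987, so take 610; remainder 150
144 ≤ 150 < 233, so take 144; remainder 6
5 ≤ 6 < 8, so take 5; remainder 1
1 ≤ 1 < 2, so take 1; remainder 0
So 760 = 610 + 144 + 5 + 1, with no two terms consecutive in the sequence.

610 + 144 + 5 + 1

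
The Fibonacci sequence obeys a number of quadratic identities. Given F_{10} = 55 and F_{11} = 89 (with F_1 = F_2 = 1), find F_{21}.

10946

By F_{2k+1} = F_k² + F_{k+1}²: F_{21} = 55² + 89² = 3025 + 7921 = 10946.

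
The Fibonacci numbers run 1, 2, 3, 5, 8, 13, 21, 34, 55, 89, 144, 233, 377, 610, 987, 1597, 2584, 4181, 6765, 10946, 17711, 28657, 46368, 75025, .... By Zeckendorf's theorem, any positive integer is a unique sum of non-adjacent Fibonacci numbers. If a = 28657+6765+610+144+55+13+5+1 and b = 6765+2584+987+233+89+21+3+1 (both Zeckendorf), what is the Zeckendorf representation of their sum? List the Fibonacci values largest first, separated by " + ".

The two numbers are 36250 and 10683, so their sum is 46933.
largest Fibonacci ≤ 46933 is 46368; 46933 − 46368 = 565
largest Fibonacci ≤ 565 is 377; 565 − 377 = 188
largest Fibonacci ≤ 188 is 144; 188 − 144 = 44
largest Fibonacci ≤ 44 is 34; 44 − 34 = 10
largest Fibonacci ≤ 10 is 8; 10 − 8 = 2
largest Fibonacci ≤ 2 is 2; 2 − 2 = 0

46368 + 377 + 144 + 34 + 8 + 2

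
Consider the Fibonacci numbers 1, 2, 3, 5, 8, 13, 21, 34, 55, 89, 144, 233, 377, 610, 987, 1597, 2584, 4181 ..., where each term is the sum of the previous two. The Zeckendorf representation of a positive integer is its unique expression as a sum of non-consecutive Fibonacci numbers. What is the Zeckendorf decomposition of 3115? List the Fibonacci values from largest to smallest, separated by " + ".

take 2584 (≤ 3115); 3115 − 2584 = 531
take 377 (≤ 531); 531 − 377 = 154
take 144 (≤ 154); 154 − 144 = 10
take 8 (≤ 10); 10 − 8 = 2
take 2 (≤ 2); 2 − 2 = 0
So 3115 = 2584 + 377 + 144 + 8 + 2, with no two terms consecutive in the sequence.

2584 + 377 + 144 + 8 + 2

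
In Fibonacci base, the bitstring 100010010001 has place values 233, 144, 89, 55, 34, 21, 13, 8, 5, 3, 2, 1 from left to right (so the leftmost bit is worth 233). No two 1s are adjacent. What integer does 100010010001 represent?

276

Summing the place values of the 1 bits: 233 + 34 + 8 + 1 = 276.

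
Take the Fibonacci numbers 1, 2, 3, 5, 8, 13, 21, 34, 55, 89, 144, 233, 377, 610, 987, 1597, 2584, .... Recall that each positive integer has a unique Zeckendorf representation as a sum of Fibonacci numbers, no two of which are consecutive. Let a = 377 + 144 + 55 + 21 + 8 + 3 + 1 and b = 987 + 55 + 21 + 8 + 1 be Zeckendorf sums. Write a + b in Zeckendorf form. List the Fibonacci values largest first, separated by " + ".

The two numbers are 609 and 1072, so their sum is 1681.
Greedily peel off the largest Fibonacci term at each step:
1681: greatest Fibonacci not exceeding it is 1597, leaving 84
84: greatest Fibonacci not exceeding it is 55, leaving 29
29: greatest Fibonacci not exceeding it is 21, leaving 8
8: greatest Fibonacci not exceeding it is 8, leaving 0

1597 + 55 + 21 + 8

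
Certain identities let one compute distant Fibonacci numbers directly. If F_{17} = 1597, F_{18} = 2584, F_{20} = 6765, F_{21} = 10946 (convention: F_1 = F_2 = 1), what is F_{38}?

39088169

By the addition formula F_{m+n} = F_m F_{n+1} + F_{m−1} F_n with m=18, n=20: F_{38} = 2584·10946 + 1597·6765 = 28284464 + 10803705 = 39088169.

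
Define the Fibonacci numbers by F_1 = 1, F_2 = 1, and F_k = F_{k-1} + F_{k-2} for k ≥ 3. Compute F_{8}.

21

F_{2} = F_{1} + F_{0} = 1 + 0 = 1
F_{3} = F_{2} + F_{1} = 1 + 1 = 2
F_{4} = F_{3} + F_{2} = 2 + 1 = 3
F_{5} = F_{4} + F_{3} = 3 + 2 = 5
F_{6} = F_{5} + F_{4} = 5 + 3 = 8
F_{7} = F_{6} + F_{5} = 8 + 5 = 13
F_{8} = F_{7} + F_{6} = 13 + 8 = 21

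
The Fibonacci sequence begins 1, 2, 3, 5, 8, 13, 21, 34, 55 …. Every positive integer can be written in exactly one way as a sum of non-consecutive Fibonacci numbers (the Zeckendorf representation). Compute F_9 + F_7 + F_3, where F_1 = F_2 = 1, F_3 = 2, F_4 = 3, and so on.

49

F_9 + F_7 + F_3 = 34 + 13 + 2 = 49.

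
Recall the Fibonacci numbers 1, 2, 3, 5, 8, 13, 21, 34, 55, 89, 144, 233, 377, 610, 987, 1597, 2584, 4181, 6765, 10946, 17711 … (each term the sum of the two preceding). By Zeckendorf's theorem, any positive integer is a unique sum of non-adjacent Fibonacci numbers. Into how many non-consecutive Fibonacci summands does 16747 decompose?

5

largest Fibonacci ≤ 16747 is 10946; 16747 − 10946 = 5801
largest Fibonacci ≤ 5801 is 4181; 5801 − 4181 = 1620
largest Fibonacci ≤ 1620 is 1597; 1620 − 1597 = 23
largest Fibonacci ≤ 23 is 21; 23 − 21 = 2
largest Fibonacci ≤ 2 is 2; 2 − 2 = 0
16747 = 10946 + 4181 + 1597 + 21 + 2, which has 5 terms.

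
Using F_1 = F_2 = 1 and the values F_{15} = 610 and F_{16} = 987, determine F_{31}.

By F_{2k+1} = F_k² + F_{k+1}²: F_{31} = 610² + 987² = 372100 + 974169 = 1346269.

1346269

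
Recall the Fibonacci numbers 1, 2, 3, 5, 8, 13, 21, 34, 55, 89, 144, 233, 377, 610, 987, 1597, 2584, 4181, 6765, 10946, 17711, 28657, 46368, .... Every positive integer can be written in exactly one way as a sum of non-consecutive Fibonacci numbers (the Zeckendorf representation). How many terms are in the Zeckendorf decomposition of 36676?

5

Repeatedly subtract the largest Fibonacci number that fits:
subtract 28657 from 36676: 8019 remains
subtract 6765 from 8019: 1254 remains
subtract 987 from 1254: 267 remains
subtract 233 from 267: 34 remains
subtract 34 from 34: 0 remains
36676 = 28657 + 6765 + 987 + 233 + 34, which has 5 terms.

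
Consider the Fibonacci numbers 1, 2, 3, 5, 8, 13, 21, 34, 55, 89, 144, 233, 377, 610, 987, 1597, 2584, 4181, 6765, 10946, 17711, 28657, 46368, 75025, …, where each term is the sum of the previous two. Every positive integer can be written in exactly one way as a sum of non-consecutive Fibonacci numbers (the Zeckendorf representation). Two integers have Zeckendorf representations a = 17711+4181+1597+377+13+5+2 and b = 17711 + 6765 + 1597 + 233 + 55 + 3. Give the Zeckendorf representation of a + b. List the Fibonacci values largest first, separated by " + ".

46368 + 2584 + 987 + 233 + 55 + 21 + 2

The two numbers are 23886 and 26364, so their sum is 50250.
subtract 46368 from 50250: 3882 remains
subtract 2584 from 3882: 1298 remains
subtract 987 from 1298: 311 remains
subtract 233 from 311: 78 remains
subtract 55 from 78: 23 remains
subtract 21 from 23: 2 remains
subtract 2 from 2: 0 remains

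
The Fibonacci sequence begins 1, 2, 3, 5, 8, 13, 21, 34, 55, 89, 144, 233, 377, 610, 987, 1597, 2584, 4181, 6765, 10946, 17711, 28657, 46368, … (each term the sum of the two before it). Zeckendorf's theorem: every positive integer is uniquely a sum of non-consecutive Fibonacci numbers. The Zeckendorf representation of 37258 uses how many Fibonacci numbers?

6

28657 ≤ 37258 < 46368, so take 28657; remainder 8601
6765 ≤ 8601 < 10946, so take 6765; remainder 1836
1597 ≤ 1836 < 2584, so take 1597; remainder 239
233 ≤ 239 < 377, so take 233; remainder 6
5 ≤ 6 < 8, so take 5; remainder 1
1 ≤ 1 < 2, so take 1; remainder 0
37258 = 28657 + 6765 + 1597 + 233 + 5 + 1, which has 6 terms.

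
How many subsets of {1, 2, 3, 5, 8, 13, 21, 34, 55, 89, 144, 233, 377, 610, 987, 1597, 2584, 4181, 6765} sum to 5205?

48

Each representation comes from the Zeckendorf form by replacing some F_k with F_{k−1} + F_{k−2} where possible.
5205 = 4181+987+34+3 = 4181+987+34+2+1 = 4181+987+21+13+3 = 4181+610+377+34+3 = 4181+987+21+13+2+1 = … (43 more), for 48 in all.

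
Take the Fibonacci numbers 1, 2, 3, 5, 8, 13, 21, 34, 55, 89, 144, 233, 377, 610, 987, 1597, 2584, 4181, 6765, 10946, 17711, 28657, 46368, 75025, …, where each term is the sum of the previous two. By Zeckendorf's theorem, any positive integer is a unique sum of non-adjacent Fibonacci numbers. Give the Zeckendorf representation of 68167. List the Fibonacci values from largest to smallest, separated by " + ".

46368 + 17711 + 2584 + 987 + 377 + 89 + 34 + 13 + 3 + 1

Greedy algorithm:
68167: greatest Fibonacci not exceeding it is 46368, leaving 21799
21799: greatest Fibonacci not exceeding it is 17711, leaving 4088
4088: greatest Fibonacci not exceeding it is 2584, leaving 1504
1504: greatest Fibonacci not exceeding it is 987, leaving 517
517: greatest Fibonacci not exceeding it is 377, leaving 140
140: greatest Fibonacci not exceeding it is 89, leaving 51
51: greatest Fibonacci not exceeding it is 34, leaving 17
17: greatest Fibonacci not exceeding it is 13, leaving 4
4: greatest Fibonacci not exceeding it is 3, leaving 1
1: greatest Fibonacci not exceeding it is 1, leaving 0
So 68167 = 46368 + 17711 + 2584 + 987 + 377 + 89 + 34 + 13 + 3 + 1, with no two terms consecutive in the sequence.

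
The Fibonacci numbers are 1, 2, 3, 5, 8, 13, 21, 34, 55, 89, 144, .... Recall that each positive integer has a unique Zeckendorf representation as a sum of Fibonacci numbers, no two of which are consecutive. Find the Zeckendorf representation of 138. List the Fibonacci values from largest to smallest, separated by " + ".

89 + 34 + 13 + 2

take 89 (≤ 138); 138 − 89 = 49
take 34 (≤ 49); 49 − 34 = 15
take 13 (≤ 15); 15 − 13 = 2
take 2 (≤ 2); 2 − 2 = 0
So 138 = 89 + 34 + 13 + 2, with no two terms consecutive in the sequence.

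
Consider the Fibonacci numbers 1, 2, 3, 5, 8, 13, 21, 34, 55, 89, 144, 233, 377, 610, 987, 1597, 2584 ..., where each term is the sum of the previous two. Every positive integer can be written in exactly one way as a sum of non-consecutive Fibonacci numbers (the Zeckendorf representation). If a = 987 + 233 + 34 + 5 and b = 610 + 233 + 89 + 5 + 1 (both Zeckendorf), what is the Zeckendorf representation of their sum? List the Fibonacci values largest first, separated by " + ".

1597 + 377 + 144 + 55 + 21 + 3

The two numbers are 1259 and 938, so their sum is 2197.
1597 ≤ 2197 < 2584, so take 1597; remainder 600
377 ≤ 600 < 610, so take 377; remainder 223
144 ≤ 223 < 233, so take 144; remainder 79
55 ≤ 79 < 89, so take 55; remainder 24
21 ≤ 24 < 34, so take 21; remainder 3
3 ≤ 3 < 5, so take 3; remainder 0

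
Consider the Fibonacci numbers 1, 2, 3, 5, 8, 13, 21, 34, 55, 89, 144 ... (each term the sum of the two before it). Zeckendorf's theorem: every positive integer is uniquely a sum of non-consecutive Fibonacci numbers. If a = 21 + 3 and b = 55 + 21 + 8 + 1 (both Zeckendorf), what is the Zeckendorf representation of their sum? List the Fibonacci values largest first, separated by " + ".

89 + 13 + 5 + 2

The two numbers are 24 and 85, so their sum is 109.
Greedily peel off the largest Fibonacci term at each step:
109 − 89 = 20
20 − 13 = 7
7 − 5 = 2
2 − 2 = 0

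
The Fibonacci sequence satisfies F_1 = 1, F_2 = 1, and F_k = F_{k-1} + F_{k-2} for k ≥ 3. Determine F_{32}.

Iterating the recurrence up to F_{25} = 75025 and F_{24} = 46368:
F_{26} = F_{25} + F_{24} = 75025 + 46368 = 121393
F_{27} = F_{26} + F_{25} = 121393 + 75025 = 196418
F_{28} = F_{27} + F_{26} = 196418 + 121393 = 317811
F_{29} = F_{28} + F_{27} = 317811 + 196418 = 514229
F_{30} = F_{29} + F_{28} = 514229 + 317811 = 832040
F_{31} = F_{30} + F_{29} = 832040 + 514229 = 1346269
F_{32} = F_{31} + F_{30} = 1346269 + 832040 = 2178309

2178309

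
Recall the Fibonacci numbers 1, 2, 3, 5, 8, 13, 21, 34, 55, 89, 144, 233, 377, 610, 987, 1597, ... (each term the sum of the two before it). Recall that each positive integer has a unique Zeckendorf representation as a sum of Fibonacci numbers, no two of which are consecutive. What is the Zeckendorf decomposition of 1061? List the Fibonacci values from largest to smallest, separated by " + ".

987 ≤ 1061 < 1597, so take 987; remainder 74
55 ≤ 74 < 89, so take 55; remainder 19
13 ≤ 19 < 21, so take 13; remainder 6
5 ≤ 6 < 8, so take 5; remainder 1
1 ≤ 1 < 2, so take 1; remainder 0
So 1061 = 987 + 55 + 13 + 5 + 1, with no two terms consecutive in the sequence.

987 + 55 + 13 + 5 + 1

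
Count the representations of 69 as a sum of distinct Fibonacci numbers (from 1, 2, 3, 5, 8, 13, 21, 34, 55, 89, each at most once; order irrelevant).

Each representation comes from the Zeckendorf form by replacing some F_k with F_{k−1} + F_{k−2} where possible.
69 = 55+13+1 = 55+8+5+1 = 34+21+13+1 = 55+8+3+2+1 = 34+21+8+5+1 = … (1 more), for 6 in all.

6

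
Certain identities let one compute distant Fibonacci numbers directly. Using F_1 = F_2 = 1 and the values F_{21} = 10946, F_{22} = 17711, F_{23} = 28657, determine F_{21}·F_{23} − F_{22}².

1

10946·28657 − 17711² = 313679522 − 313679521 = 1. (Cassini's identity: F_{k−1}F_{k+1} − F_k² = (−1)^k.)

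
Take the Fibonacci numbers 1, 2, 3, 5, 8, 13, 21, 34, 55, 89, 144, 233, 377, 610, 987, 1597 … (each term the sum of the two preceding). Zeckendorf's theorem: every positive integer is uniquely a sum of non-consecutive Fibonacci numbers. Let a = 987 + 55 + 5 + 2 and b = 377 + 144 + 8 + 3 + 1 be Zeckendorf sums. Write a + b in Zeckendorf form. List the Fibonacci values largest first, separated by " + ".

The two numbers are 1049 and 533, so their sum is 1582.
Greedily peel off the largest Fibonacci term at each step:
1582 − 987 = 595
595 − 377 = 218
218 − 144 = 74
74 − 55 = 19
19 − 13 = 6
6 − 5 = 1
1 − 1 = 0

987 + 377 + 144 + 55 + 13 + 5 + 1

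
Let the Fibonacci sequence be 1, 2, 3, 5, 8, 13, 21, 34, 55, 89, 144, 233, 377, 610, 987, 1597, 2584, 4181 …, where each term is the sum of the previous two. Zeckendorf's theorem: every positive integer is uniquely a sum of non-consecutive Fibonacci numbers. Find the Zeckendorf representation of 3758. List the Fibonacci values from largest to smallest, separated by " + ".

Greedily peel off the largest Fibonacci term at each step:
3758 − 2584 = 1174
1174 − 987 = 187
187 − 144 = 43
43 − 34 = 9
9 − 8 = 1
1 − 1 = 0
So 3758 = 2584 + 987 + 144 + 34 + 8 + 1, with no two terms consecutive in the sequence.

2584 + 987 + 144 + 34 + 8 + 1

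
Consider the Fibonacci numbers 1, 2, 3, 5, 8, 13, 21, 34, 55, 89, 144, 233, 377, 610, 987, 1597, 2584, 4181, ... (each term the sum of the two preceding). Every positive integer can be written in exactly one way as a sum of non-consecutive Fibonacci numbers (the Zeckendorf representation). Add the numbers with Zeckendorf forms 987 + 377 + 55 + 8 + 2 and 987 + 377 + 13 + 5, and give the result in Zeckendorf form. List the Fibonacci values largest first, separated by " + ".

The two numbers are 1429 and 1382, so their sum is 2811.
2584 ≤ 2811 < 4181, so take 2584; remainder 227
144 ≤ 227 < 233, so take 144; remainder 83
55 ≤ 83 < 89, so take 55; remainder 28
21 ≤ 28 < 34, so take 21; remainder 7
5 ≤ 7 < 8, so take 5; remainder 2
2 ≤ 2 < 3, so take 2; remainder 0

2584 + 144 + 55 + 21 + 5 + 2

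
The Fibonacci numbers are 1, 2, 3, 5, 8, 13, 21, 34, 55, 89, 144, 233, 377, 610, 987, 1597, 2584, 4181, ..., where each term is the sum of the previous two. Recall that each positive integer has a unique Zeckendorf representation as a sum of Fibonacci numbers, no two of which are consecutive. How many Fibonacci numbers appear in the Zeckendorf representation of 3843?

Greedily peel off the largest Fibonacci term at each step:
3843 − 2584 = 1259
1259 − 987 = 272
272 − 233 = 39
39 − 34 = 5
5 − 5 = 0
3843 = 2584 + 987 + 233 + 34 + 5, which has 5 terms.

5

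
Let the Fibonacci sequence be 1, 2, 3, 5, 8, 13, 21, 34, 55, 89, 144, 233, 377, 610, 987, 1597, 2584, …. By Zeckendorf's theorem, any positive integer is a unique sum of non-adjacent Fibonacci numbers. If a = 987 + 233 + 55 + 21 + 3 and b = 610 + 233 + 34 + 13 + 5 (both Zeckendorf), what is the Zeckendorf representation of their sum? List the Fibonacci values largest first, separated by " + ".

1597 + 377 + 144 + 55 + 21

The two numbers are 1299 and 895, so their sum is 2194.
take 1597 (≤ 2194); 2194 − 1597 = 597
take 377 (≤ 597); 597 − 377 = 220
take 144 (≤ 220); 220 − 144 = 76
take 55 (≤ 76); 76 − 55 = 21
take 21 (≤ 21); 21 − 21 = 0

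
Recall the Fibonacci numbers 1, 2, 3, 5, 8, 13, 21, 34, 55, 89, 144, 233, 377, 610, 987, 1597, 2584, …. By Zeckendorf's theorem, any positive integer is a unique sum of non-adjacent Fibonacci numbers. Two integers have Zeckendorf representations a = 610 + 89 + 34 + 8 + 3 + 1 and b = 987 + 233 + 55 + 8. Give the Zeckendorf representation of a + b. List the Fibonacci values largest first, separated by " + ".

1597 + 377 + 34 + 13 + 5 + 2

The two numbers are 745 and 1283, so their sum is 2028.
Repeatedly subtract the largest Fibonacci number that fits:
take 1597 (≤ 2028); 2028 − 1597 = 431
take 377 (≤ 431); 431 − 377 = 54
take 34 (≤ 54); 54 − 34 = 20
take 13 (≤ 20); 20 − 13 = 7
take 5 (≤ 7); 7 − 5 = 2
take 2 (≤ 2); 2 − 2 = 0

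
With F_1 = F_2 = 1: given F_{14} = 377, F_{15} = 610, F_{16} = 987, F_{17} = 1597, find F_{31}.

By the addition formula F_{m+n} = F_m F_{n+1} + F_{m−1} F_n with m=15, n=16: F_{31} = 610·1597 + 377·987 = 974170 + 372099 = 1346269.

1346269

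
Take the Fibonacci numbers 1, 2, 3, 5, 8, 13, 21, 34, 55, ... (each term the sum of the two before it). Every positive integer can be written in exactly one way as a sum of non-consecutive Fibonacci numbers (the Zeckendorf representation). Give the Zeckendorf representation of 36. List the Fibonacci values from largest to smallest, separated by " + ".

Greedily peel off the largest Fibonacci term at each step:
largest Fibonacci ≤ 36 is 34; 36 − 34 = 2
largest Fibonacci ≤ 2 is 2; 2 − 2 = 0
So 36 = 34 + 2, with no two terms consecutive in the sequence.

34 + 2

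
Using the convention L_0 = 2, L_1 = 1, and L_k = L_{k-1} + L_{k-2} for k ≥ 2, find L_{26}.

271443

Iterating the recurrence up to L_{18} = 5778 and L_{17} = 3571:
L_{19} = L_{18} + L_{17} = 5778 + 3571 = 9349
L_{20} = L_{19} + L_{18} = 9349 + 5778 = 15127
L_{21} = L_{20} + L_{19} = 15127 + 9349 = 24476
L_{22} = L_{21} + L_{20} = 24476 + 15127 = 39603
L_{23} = L_{22} + L_{21} = 39603 + 24476 = 64079
L_{24} = L_{23} + L_{22} = 64079 + 39603 = 103682
L_{25} = L_{24} + L_{23} = 103682 + 64079 = 167761
L_{26} = L_{25} + L_{24} = 167761 + 103682 = 271443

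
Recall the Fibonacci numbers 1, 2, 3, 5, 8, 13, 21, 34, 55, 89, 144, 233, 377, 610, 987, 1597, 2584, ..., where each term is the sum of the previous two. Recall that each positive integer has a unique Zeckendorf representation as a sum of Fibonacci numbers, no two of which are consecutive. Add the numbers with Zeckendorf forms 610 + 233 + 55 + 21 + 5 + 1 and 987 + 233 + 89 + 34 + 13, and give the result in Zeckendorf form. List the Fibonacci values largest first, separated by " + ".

The two numbers are 925 and 1356, so their sum is 2281.
largest Fibonacci ≤ 2281 is 1597; 2281 − 1597 = 684
largest Fibonacci ≤ 684 is 610; 684 − 610 = 74
largest Fibonacci ≤ 74 is 55; 74 − 55 = 19
largest Fibonacci ≤ 19 is 13; 19 − 13 = 6
largest Fibonacci ≤ 6 is 5; 6 − 5 = 1
largest Fibonacci ≤ 1 is 1; 1 − 1 = 0

1597 + 610 + 55 + 13 + 5 + 1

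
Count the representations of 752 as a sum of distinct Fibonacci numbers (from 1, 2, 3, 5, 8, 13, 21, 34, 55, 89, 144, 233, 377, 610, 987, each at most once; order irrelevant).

752 = 610+89+34+13+5+1 = 610+89+34+13+3+2+1 = 377+233+89+34+13+5+1 = … (8 more), for 11 in all.

11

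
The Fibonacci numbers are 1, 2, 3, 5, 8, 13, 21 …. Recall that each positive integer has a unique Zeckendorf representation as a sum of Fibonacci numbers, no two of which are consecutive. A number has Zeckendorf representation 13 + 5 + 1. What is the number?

19

13 + 5 + 1 = 19.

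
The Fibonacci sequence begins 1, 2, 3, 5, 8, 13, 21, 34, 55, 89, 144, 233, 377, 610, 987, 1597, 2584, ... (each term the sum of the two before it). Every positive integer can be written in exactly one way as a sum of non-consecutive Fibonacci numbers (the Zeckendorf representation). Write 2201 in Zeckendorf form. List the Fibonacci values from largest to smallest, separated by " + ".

Greedy algorithm:
take 1597 (≤ 2201); 2201 − 1597 = 604
take 377 (≤ 604); 604 − 377 = 227
take 144 (≤ 227); 227 − 144 = 83
take 55 (≤ 83); 83 − 55 = 28
take 21 (≤ 28); 28 − 21 = 7
take 5 (≤ 7); 7 − 5 = 2
take 2 (≤ 2); 2 − 2 = 0
So 2201 = 1597 + 377 + 144 + 55 + 21 + 5 + 2, with no two terms consecutive in the sequence.

1597 + 377 + 144 + 55 + 21 + 5 + 2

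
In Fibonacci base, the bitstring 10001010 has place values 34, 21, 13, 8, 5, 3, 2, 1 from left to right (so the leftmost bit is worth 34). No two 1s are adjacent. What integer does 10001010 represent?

41

Summing the place values of the 1 bits: 34 + 5 + 2 = 41.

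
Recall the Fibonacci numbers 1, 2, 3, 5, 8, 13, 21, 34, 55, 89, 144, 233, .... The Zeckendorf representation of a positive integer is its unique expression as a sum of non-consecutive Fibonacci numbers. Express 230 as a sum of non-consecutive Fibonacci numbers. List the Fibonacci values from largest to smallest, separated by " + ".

144 ≤ 230 < 233, so take 144; remainder 86
55 ≤ 86 < 89, so take 55; remainder 31
21 ≤ 31 < 34, so take 21; remainder 10
8 ≤ 10 < 13, so take 8; remainder 2
2 ≤ 2 < 3, so take 2; remainder 0
So 230 = 144 + 55 + 21 + 8 + 2, with no two terms consecutive in the sequence.

144 + 55 + 21 + 8 + 2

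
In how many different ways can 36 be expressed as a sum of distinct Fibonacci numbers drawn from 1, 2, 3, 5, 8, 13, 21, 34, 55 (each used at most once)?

36 = 34+2 = 21+13+2 = 21+8+5+2 — 3 representations.

3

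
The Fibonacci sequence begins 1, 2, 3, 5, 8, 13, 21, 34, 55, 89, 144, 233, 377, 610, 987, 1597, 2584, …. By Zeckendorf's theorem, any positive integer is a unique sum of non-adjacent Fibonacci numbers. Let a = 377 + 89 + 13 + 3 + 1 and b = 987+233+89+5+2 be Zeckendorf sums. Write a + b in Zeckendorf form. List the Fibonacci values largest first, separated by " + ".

1597 + 144 + 55 + 3

The two numbers are 483 and 1316, so their sum is 1799.
take 1597 (≤ 1799); 1799 − 1597 = 202
take 144 (≤ 202); 202 − 144 = 58
take 55 (≤ 58); 58 − 55 = 3
take 3 (≤ 3); 3 − 3 = 0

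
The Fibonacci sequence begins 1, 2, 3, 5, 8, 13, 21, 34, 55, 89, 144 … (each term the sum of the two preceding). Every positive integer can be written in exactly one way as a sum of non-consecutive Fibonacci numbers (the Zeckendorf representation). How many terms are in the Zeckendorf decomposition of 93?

3

93: greatest Fibonacci not exceeding it is 89, leaving 4
4: greatest Fibonacci not exceeding it is 3, leaving 1
1: greatest Fibonacci not exceeding it is 1, leaving 0
93 = 89 + 3 + 1, which has 3 terms.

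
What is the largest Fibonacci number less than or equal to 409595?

317811

317811 ≤ 409595 < 514229, so the largest Fibonacci number not exceeding 409595 is 317811.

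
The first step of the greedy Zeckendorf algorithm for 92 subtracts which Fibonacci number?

89

89 ≤ 92 < 144, so the largest Fibonacci number not exceeding 92 is 89.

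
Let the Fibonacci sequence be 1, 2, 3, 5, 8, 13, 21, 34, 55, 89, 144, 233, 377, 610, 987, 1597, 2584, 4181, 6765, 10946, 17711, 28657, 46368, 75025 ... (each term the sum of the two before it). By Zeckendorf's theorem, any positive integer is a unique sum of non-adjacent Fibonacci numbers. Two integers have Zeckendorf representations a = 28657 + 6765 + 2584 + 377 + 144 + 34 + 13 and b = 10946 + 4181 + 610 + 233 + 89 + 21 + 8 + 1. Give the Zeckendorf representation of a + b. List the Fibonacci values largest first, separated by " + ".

46368 + 6765 + 987 + 377 + 144 + 21 + 1

The two numbers are 38574 and 16089, so their sum is 54663.
54663: greatest Fibonacci not exceeding it is 46368, leaving 8295
8295: greatest Fibonacci not exceeding it is 6765, leaving 1530
1530: greatest Fibonacci not exceeding it is 987, leaving 543
543: greatest Fibonacci not exceeding it is 377, leaving 166
166: greatest Fibonacci not exceeding it is 144, leaving 22
22: greatest Fibonacci not exceeding it is 21, leaving 1
1: greatest Fibonacci not exceeding it is 1, leaving 0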